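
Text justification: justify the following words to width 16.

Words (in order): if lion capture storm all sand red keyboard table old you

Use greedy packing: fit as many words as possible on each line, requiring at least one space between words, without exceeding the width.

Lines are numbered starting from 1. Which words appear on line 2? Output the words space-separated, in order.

Line 1: ['if', 'lion', 'capture'] (min_width=15, slack=1)
Line 2: ['storm', 'all', 'sand'] (min_width=14, slack=2)
Line 3: ['red', 'keyboard'] (min_width=12, slack=4)
Line 4: ['table', 'old', 'you'] (min_width=13, slack=3)

Answer: storm all sand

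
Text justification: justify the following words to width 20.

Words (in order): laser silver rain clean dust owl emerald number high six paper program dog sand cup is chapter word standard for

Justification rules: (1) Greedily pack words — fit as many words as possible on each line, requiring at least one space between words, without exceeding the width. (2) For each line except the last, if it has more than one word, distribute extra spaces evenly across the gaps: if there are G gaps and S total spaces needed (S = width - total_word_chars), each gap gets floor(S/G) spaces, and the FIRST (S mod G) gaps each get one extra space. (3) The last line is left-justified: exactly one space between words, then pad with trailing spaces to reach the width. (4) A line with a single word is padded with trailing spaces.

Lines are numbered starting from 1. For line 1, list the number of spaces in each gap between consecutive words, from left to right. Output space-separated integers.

Answer: 3 2

Derivation:
Line 1: ['laser', 'silver', 'rain'] (min_width=17, slack=3)
Line 2: ['clean', 'dust', 'owl'] (min_width=14, slack=6)
Line 3: ['emerald', 'number', 'high'] (min_width=19, slack=1)
Line 4: ['six', 'paper', 'program'] (min_width=17, slack=3)
Line 5: ['dog', 'sand', 'cup', 'is'] (min_width=15, slack=5)
Line 6: ['chapter', 'word'] (min_width=12, slack=8)
Line 7: ['standard', 'for'] (min_width=12, slack=8)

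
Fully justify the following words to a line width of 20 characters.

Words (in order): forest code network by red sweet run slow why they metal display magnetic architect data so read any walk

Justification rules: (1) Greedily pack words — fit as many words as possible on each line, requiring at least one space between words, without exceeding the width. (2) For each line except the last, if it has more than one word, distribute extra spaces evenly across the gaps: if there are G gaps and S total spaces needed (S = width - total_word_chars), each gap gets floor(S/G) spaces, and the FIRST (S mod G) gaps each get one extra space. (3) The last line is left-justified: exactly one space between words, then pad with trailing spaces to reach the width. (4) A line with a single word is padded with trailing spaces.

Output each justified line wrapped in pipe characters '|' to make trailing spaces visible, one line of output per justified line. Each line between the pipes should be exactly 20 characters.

Answer: |forest  code network|
|by   red  sweet  run|
|slow  why they metal|
|display     magnetic|
|architect   data  so|
|read any walk       |

Derivation:
Line 1: ['forest', 'code', 'network'] (min_width=19, slack=1)
Line 2: ['by', 'red', 'sweet', 'run'] (min_width=16, slack=4)
Line 3: ['slow', 'why', 'they', 'metal'] (min_width=19, slack=1)
Line 4: ['display', 'magnetic'] (min_width=16, slack=4)
Line 5: ['architect', 'data', 'so'] (min_width=17, slack=3)
Line 6: ['read', 'any', 'walk'] (min_width=13, slack=7)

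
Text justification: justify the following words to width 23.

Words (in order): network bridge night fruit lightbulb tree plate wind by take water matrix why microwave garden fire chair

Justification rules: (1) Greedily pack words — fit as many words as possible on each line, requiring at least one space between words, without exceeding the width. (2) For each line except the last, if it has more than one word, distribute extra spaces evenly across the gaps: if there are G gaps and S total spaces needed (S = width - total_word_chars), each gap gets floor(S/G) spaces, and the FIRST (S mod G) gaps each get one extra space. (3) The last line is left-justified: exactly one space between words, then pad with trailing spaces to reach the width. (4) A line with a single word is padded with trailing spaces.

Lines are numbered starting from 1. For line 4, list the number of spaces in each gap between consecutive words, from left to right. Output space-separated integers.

Answer: 5 4

Derivation:
Line 1: ['network', 'bridge', 'night'] (min_width=20, slack=3)
Line 2: ['fruit', 'lightbulb', 'tree'] (min_width=20, slack=3)
Line 3: ['plate', 'wind', 'by', 'take'] (min_width=18, slack=5)
Line 4: ['water', 'matrix', 'why'] (min_width=16, slack=7)
Line 5: ['microwave', 'garden', 'fire'] (min_width=21, slack=2)
Line 6: ['chair'] (min_width=5, slack=18)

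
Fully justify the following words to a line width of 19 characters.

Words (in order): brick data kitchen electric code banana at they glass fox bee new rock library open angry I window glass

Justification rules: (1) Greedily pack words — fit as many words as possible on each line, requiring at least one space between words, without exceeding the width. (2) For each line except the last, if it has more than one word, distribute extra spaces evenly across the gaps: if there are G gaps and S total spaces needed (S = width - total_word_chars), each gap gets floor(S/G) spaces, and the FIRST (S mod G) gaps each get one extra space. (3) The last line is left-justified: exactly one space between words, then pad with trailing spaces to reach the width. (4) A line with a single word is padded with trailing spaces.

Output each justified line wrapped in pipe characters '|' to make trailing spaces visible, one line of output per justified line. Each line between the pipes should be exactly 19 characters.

Answer: |brick  data kitchen|
|electric       code|
|banana    at   they|
|glass  fox  bee new|
|rock  library  open|
|angry    I   window|
|glass              |

Derivation:
Line 1: ['brick', 'data', 'kitchen'] (min_width=18, slack=1)
Line 2: ['electric', 'code'] (min_width=13, slack=6)
Line 3: ['banana', 'at', 'they'] (min_width=14, slack=5)
Line 4: ['glass', 'fox', 'bee', 'new'] (min_width=17, slack=2)
Line 5: ['rock', 'library', 'open'] (min_width=17, slack=2)
Line 6: ['angry', 'I', 'window'] (min_width=14, slack=5)
Line 7: ['glass'] (min_width=5, slack=14)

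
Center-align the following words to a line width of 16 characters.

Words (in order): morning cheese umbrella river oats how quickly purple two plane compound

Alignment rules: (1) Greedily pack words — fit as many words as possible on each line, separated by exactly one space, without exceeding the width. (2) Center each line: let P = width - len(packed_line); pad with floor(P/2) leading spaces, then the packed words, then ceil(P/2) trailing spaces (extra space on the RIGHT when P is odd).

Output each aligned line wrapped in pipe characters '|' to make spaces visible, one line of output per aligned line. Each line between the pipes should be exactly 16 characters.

Line 1: ['morning', 'cheese'] (min_width=14, slack=2)
Line 2: ['umbrella', 'river'] (min_width=14, slack=2)
Line 3: ['oats', 'how', 'quickly'] (min_width=16, slack=0)
Line 4: ['purple', 'two', 'plane'] (min_width=16, slack=0)
Line 5: ['compound'] (min_width=8, slack=8)

Answer: | morning cheese |
| umbrella river |
|oats how quickly|
|purple two plane|
|    compound    |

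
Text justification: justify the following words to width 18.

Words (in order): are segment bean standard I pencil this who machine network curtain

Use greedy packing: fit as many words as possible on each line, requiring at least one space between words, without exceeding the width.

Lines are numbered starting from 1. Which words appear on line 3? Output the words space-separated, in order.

Answer: this who machine

Derivation:
Line 1: ['are', 'segment', 'bean'] (min_width=16, slack=2)
Line 2: ['standard', 'I', 'pencil'] (min_width=17, slack=1)
Line 3: ['this', 'who', 'machine'] (min_width=16, slack=2)
Line 4: ['network', 'curtain'] (min_width=15, slack=3)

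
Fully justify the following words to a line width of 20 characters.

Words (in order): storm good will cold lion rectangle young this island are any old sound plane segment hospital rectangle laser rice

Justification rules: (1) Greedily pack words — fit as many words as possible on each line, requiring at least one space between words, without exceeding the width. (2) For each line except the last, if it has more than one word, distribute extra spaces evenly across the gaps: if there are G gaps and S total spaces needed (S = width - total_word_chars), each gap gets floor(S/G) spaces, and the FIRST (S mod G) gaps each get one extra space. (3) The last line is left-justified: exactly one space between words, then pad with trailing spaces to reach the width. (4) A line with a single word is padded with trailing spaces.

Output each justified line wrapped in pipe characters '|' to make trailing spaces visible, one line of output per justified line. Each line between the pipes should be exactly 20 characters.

Answer: |storm good will cold|
|lion rectangle young|
|this  island are any|
|old    sound   plane|
|segment     hospital|
|rectangle laser rice|

Derivation:
Line 1: ['storm', 'good', 'will', 'cold'] (min_width=20, slack=0)
Line 2: ['lion', 'rectangle', 'young'] (min_width=20, slack=0)
Line 3: ['this', 'island', 'are', 'any'] (min_width=19, slack=1)
Line 4: ['old', 'sound', 'plane'] (min_width=15, slack=5)
Line 5: ['segment', 'hospital'] (min_width=16, slack=4)
Line 6: ['rectangle', 'laser', 'rice'] (min_width=20, slack=0)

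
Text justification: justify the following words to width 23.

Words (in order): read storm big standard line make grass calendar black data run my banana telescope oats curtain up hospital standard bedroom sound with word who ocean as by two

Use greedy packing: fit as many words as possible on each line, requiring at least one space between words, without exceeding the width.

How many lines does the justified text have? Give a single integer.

Line 1: ['read', 'storm', 'big', 'standard'] (min_width=23, slack=0)
Line 2: ['line', 'make', 'grass'] (min_width=15, slack=8)
Line 3: ['calendar', 'black', 'data', 'run'] (min_width=23, slack=0)
Line 4: ['my', 'banana', 'telescope'] (min_width=19, slack=4)
Line 5: ['oats', 'curtain', 'up'] (min_width=15, slack=8)
Line 6: ['hospital', 'standard'] (min_width=17, slack=6)
Line 7: ['bedroom', 'sound', 'with', 'word'] (min_width=23, slack=0)
Line 8: ['who', 'ocean', 'as', 'by', 'two'] (min_width=19, slack=4)
Total lines: 8

Answer: 8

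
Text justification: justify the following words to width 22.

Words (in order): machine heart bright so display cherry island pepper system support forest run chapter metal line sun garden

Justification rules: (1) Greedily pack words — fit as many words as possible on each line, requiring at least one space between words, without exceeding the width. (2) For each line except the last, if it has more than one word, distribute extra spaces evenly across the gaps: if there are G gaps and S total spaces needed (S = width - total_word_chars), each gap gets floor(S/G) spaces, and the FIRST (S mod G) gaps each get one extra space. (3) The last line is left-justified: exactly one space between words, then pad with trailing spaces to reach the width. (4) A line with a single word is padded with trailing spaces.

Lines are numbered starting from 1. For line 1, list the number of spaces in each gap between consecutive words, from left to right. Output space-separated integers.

Answer: 2 2

Derivation:
Line 1: ['machine', 'heart', 'bright'] (min_width=20, slack=2)
Line 2: ['so', 'display', 'cherry'] (min_width=17, slack=5)
Line 3: ['island', 'pepper', 'system'] (min_width=20, slack=2)
Line 4: ['support', 'forest', 'run'] (min_width=18, slack=4)
Line 5: ['chapter', 'metal', 'line', 'sun'] (min_width=22, slack=0)
Line 6: ['garden'] (min_width=6, slack=16)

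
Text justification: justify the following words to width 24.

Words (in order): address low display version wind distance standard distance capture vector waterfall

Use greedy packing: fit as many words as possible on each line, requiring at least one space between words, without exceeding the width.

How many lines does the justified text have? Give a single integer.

Line 1: ['address', 'low', 'display'] (min_width=19, slack=5)
Line 2: ['version', 'wind', 'distance'] (min_width=21, slack=3)
Line 3: ['standard', 'distance'] (min_width=17, slack=7)
Line 4: ['capture', 'vector', 'waterfall'] (min_width=24, slack=0)
Total lines: 4

Answer: 4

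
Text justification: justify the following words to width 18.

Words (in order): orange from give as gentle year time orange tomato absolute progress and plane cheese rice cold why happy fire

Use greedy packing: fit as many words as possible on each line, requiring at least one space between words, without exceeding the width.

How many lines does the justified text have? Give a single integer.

Answer: 7

Derivation:
Line 1: ['orange', 'from', 'give'] (min_width=16, slack=2)
Line 2: ['as', 'gentle', 'year'] (min_width=14, slack=4)
Line 3: ['time', 'orange', 'tomato'] (min_width=18, slack=0)
Line 4: ['absolute', 'progress'] (min_width=17, slack=1)
Line 5: ['and', 'plane', 'cheese'] (min_width=16, slack=2)
Line 6: ['rice', 'cold', 'why'] (min_width=13, slack=5)
Line 7: ['happy', 'fire'] (min_width=10, slack=8)
Total lines: 7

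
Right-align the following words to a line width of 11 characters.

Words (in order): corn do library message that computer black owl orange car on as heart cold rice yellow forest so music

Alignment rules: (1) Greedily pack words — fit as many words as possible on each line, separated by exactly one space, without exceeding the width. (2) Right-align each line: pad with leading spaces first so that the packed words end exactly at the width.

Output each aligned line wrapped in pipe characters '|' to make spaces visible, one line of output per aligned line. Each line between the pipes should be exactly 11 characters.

Line 1: ['corn', 'do'] (min_width=7, slack=4)
Line 2: ['library'] (min_width=7, slack=4)
Line 3: ['message'] (min_width=7, slack=4)
Line 4: ['that'] (min_width=4, slack=7)
Line 5: ['computer'] (min_width=8, slack=3)
Line 6: ['black', 'owl'] (min_width=9, slack=2)
Line 7: ['orange', 'car'] (min_width=10, slack=1)
Line 8: ['on', 'as', 'heart'] (min_width=11, slack=0)
Line 9: ['cold', 'rice'] (min_width=9, slack=2)
Line 10: ['yellow'] (min_width=6, slack=5)
Line 11: ['forest', 'so'] (min_width=9, slack=2)
Line 12: ['music'] (min_width=5, slack=6)

Answer: |    corn do|
|    library|
|    message|
|       that|
|   computer|
|  black owl|
| orange car|
|on as heart|
|  cold rice|
|     yellow|
|  forest so|
|      music|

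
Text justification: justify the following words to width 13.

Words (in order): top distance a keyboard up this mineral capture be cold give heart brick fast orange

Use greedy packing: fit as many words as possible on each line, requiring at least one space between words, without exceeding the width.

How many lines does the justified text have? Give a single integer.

Answer: 7

Derivation:
Line 1: ['top', 'distance'] (min_width=12, slack=1)
Line 2: ['a', 'keyboard', 'up'] (min_width=13, slack=0)
Line 3: ['this', 'mineral'] (min_width=12, slack=1)
Line 4: ['capture', 'be'] (min_width=10, slack=3)
Line 5: ['cold', 'give'] (min_width=9, slack=4)
Line 6: ['heart', 'brick'] (min_width=11, slack=2)
Line 7: ['fast', 'orange'] (min_width=11, slack=2)
Total lines: 7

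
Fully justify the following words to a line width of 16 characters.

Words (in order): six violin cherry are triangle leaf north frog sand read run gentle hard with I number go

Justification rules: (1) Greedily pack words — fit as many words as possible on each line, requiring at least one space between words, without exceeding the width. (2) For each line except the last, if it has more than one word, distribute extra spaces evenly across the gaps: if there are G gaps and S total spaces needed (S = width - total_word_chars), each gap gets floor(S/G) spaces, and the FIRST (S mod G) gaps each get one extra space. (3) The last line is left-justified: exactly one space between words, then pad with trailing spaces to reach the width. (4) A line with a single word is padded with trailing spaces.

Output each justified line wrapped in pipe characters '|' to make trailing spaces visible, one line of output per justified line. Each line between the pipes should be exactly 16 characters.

Answer: |six       violin|
|cherry       are|
|triangle    leaf|
|north  frog sand|
|read  run gentle|
|hard    with   I|
|number go       |

Derivation:
Line 1: ['six', 'violin'] (min_width=10, slack=6)
Line 2: ['cherry', 'are'] (min_width=10, slack=6)
Line 3: ['triangle', 'leaf'] (min_width=13, slack=3)
Line 4: ['north', 'frog', 'sand'] (min_width=15, slack=1)
Line 5: ['read', 'run', 'gentle'] (min_width=15, slack=1)
Line 6: ['hard', 'with', 'I'] (min_width=11, slack=5)
Line 7: ['number', 'go'] (min_width=9, slack=7)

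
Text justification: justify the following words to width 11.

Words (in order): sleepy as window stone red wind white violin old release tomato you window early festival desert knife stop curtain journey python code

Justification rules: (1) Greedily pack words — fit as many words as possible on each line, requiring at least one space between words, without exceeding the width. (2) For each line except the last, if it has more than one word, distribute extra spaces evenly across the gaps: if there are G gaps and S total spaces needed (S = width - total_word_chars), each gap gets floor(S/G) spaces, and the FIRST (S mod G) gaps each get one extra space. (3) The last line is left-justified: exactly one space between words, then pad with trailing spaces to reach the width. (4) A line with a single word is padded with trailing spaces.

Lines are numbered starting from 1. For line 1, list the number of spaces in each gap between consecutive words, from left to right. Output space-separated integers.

Line 1: ['sleepy', 'as'] (min_width=9, slack=2)
Line 2: ['window'] (min_width=6, slack=5)
Line 3: ['stone', 'red'] (min_width=9, slack=2)
Line 4: ['wind', 'white'] (min_width=10, slack=1)
Line 5: ['violin', 'old'] (min_width=10, slack=1)
Line 6: ['release'] (min_width=7, slack=4)
Line 7: ['tomato', 'you'] (min_width=10, slack=1)
Line 8: ['window'] (min_width=6, slack=5)
Line 9: ['early'] (min_width=5, slack=6)
Line 10: ['festival'] (min_width=8, slack=3)
Line 11: ['desert'] (min_width=6, slack=5)
Line 12: ['knife', 'stop'] (min_width=10, slack=1)
Line 13: ['curtain'] (min_width=7, slack=4)
Line 14: ['journey'] (min_width=7, slack=4)
Line 15: ['python', 'code'] (min_width=11, slack=0)

Answer: 3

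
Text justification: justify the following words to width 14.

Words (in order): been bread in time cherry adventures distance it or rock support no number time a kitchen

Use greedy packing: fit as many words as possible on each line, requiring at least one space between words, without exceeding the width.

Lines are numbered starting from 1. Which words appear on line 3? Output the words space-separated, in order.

Answer: adventures

Derivation:
Line 1: ['been', 'bread', 'in'] (min_width=13, slack=1)
Line 2: ['time', 'cherry'] (min_width=11, slack=3)
Line 3: ['adventures'] (min_width=10, slack=4)
Line 4: ['distance', 'it', 'or'] (min_width=14, slack=0)
Line 5: ['rock', 'support'] (min_width=12, slack=2)
Line 6: ['no', 'number', 'time'] (min_width=14, slack=0)
Line 7: ['a', 'kitchen'] (min_width=9, slack=5)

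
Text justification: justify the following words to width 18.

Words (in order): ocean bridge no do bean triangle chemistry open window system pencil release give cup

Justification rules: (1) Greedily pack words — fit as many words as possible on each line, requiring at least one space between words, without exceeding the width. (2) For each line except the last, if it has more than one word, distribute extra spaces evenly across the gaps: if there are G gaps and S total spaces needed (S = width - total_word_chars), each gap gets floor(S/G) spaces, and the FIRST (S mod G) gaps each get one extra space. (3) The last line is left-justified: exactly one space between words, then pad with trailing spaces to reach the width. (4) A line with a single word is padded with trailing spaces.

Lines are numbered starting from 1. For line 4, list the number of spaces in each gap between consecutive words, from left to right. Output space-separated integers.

Line 1: ['ocean', 'bridge', 'no', 'do'] (min_width=18, slack=0)
Line 2: ['bean', 'triangle'] (min_width=13, slack=5)
Line 3: ['chemistry', 'open'] (min_width=14, slack=4)
Line 4: ['window', 'system'] (min_width=13, slack=5)
Line 5: ['pencil', 'release'] (min_width=14, slack=4)
Line 6: ['give', 'cup'] (min_width=8, slack=10)

Answer: 6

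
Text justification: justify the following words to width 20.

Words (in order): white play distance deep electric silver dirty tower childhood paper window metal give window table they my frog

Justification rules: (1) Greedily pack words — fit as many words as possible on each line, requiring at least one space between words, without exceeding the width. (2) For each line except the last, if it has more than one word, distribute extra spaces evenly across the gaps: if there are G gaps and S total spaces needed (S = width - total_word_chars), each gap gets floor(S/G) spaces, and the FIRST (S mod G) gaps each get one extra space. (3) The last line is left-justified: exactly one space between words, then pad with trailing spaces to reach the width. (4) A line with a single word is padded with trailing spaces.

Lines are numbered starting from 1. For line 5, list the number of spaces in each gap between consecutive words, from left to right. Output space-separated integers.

Answer: 3 2

Derivation:
Line 1: ['white', 'play', 'distance'] (min_width=19, slack=1)
Line 2: ['deep', 'electric', 'silver'] (min_width=20, slack=0)
Line 3: ['dirty', 'tower'] (min_width=11, slack=9)
Line 4: ['childhood', 'paper'] (min_width=15, slack=5)
Line 5: ['window', 'metal', 'give'] (min_width=17, slack=3)
Line 6: ['window', 'table', 'they', 'my'] (min_width=20, slack=0)
Line 7: ['frog'] (min_width=4, slack=16)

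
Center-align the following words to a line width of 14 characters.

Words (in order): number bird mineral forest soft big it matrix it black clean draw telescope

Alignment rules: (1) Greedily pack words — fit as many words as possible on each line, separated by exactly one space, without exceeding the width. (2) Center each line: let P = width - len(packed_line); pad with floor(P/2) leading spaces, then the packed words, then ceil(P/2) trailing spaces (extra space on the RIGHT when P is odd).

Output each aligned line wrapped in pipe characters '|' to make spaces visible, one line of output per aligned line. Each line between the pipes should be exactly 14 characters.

Answer: | number bird  |
|mineral forest|
| soft big it  |
|  matrix it   |
| black clean  |
|draw telescope|

Derivation:
Line 1: ['number', 'bird'] (min_width=11, slack=3)
Line 2: ['mineral', 'forest'] (min_width=14, slack=0)
Line 3: ['soft', 'big', 'it'] (min_width=11, slack=3)
Line 4: ['matrix', 'it'] (min_width=9, slack=5)
Line 5: ['black', 'clean'] (min_width=11, slack=3)
Line 6: ['draw', 'telescope'] (min_width=14, slack=0)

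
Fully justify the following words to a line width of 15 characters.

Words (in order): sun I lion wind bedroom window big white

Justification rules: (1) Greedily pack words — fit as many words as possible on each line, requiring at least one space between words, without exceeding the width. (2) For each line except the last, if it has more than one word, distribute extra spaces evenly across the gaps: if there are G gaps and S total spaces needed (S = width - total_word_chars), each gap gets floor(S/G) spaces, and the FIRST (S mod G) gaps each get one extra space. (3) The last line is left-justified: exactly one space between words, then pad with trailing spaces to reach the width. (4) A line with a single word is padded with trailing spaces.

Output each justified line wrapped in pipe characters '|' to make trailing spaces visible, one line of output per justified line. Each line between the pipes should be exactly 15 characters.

Answer: |sun I lion wind|
|bedroom  window|
|big white      |

Derivation:
Line 1: ['sun', 'I', 'lion', 'wind'] (min_width=15, slack=0)
Line 2: ['bedroom', 'window'] (min_width=14, slack=1)
Line 3: ['big', 'white'] (min_width=9, slack=6)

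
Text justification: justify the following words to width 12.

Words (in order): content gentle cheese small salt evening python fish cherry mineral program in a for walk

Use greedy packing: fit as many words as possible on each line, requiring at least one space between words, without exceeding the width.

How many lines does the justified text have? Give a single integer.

Answer: 9

Derivation:
Line 1: ['content'] (min_width=7, slack=5)
Line 2: ['gentle'] (min_width=6, slack=6)
Line 3: ['cheese', 'small'] (min_width=12, slack=0)
Line 4: ['salt', 'evening'] (min_width=12, slack=0)
Line 5: ['python', 'fish'] (min_width=11, slack=1)
Line 6: ['cherry'] (min_width=6, slack=6)
Line 7: ['mineral'] (min_width=7, slack=5)
Line 8: ['program', 'in', 'a'] (min_width=12, slack=0)
Line 9: ['for', 'walk'] (min_width=8, slack=4)
Total lines: 9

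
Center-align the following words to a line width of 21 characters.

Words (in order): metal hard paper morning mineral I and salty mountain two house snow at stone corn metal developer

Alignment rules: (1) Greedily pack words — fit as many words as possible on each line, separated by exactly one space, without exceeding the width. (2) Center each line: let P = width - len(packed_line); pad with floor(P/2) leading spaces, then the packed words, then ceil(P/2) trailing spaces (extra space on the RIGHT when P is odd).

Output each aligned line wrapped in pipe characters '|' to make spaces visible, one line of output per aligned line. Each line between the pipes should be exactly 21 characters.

Line 1: ['metal', 'hard', 'paper'] (min_width=16, slack=5)
Line 2: ['morning', 'mineral', 'I', 'and'] (min_width=21, slack=0)
Line 3: ['salty', 'mountain', 'two'] (min_width=18, slack=3)
Line 4: ['house', 'snow', 'at', 'stone'] (min_width=19, slack=2)
Line 5: ['corn', 'metal', 'developer'] (min_width=20, slack=1)

Answer: |  metal hard paper   |
|morning mineral I and|
| salty mountain two  |
| house snow at stone |
|corn metal developer |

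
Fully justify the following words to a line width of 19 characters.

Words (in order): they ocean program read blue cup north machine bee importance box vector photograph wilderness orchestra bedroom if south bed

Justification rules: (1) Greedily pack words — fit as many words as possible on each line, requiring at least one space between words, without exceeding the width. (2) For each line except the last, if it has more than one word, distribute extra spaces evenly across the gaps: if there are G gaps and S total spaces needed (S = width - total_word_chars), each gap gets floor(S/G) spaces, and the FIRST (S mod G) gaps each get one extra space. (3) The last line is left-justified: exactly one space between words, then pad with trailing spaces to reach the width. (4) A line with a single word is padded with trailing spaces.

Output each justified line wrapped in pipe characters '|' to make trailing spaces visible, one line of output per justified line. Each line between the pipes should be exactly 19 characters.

Answer: |they  ocean program|
|read blue cup north|
|machine         bee|
|importance      box|
|vector   photograph|
|wilderness         |
|orchestra   bedroom|
|if south bed       |

Derivation:
Line 1: ['they', 'ocean', 'program'] (min_width=18, slack=1)
Line 2: ['read', 'blue', 'cup', 'north'] (min_width=19, slack=0)
Line 3: ['machine', 'bee'] (min_width=11, slack=8)
Line 4: ['importance', 'box'] (min_width=14, slack=5)
Line 5: ['vector', 'photograph'] (min_width=17, slack=2)
Line 6: ['wilderness'] (min_width=10, slack=9)
Line 7: ['orchestra', 'bedroom'] (min_width=17, slack=2)
Line 8: ['if', 'south', 'bed'] (min_width=12, slack=7)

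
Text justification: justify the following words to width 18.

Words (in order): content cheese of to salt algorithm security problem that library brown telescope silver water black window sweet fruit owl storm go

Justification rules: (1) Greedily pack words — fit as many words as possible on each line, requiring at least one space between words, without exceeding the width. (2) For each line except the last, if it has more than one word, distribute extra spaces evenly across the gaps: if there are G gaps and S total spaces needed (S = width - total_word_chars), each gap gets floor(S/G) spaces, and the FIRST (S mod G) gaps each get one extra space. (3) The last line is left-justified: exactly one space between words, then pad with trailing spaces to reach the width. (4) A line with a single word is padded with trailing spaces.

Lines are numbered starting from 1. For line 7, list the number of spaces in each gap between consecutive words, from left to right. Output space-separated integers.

Line 1: ['content', 'cheese', 'of'] (min_width=17, slack=1)
Line 2: ['to', 'salt', 'algorithm'] (min_width=17, slack=1)
Line 3: ['security', 'problem'] (min_width=16, slack=2)
Line 4: ['that', 'library', 'brown'] (min_width=18, slack=0)
Line 5: ['telescope', 'silver'] (min_width=16, slack=2)
Line 6: ['water', 'black', 'window'] (min_width=18, slack=0)
Line 7: ['sweet', 'fruit', 'owl'] (min_width=15, slack=3)
Line 8: ['storm', 'go'] (min_width=8, slack=10)

Answer: 3 2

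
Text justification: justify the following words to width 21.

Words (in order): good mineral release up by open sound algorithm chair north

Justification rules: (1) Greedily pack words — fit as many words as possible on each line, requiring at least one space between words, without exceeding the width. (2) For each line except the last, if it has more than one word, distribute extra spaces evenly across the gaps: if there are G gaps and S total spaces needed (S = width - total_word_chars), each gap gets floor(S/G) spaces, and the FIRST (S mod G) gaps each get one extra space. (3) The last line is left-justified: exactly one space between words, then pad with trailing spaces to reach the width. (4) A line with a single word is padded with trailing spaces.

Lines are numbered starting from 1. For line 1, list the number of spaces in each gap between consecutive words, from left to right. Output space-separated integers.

Line 1: ['good', 'mineral', 'release'] (min_width=20, slack=1)
Line 2: ['up', 'by', 'open', 'sound'] (min_width=16, slack=5)
Line 3: ['algorithm', 'chair', 'north'] (min_width=21, slack=0)

Answer: 2 1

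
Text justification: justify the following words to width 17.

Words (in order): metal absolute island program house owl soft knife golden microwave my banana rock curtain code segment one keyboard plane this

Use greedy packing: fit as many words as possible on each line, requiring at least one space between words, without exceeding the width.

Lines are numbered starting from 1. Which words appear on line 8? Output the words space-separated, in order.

Line 1: ['metal', 'absolute'] (min_width=14, slack=3)
Line 2: ['island', 'program'] (min_width=14, slack=3)
Line 3: ['house', 'owl', 'soft'] (min_width=14, slack=3)
Line 4: ['knife', 'golden'] (min_width=12, slack=5)
Line 5: ['microwave', 'my'] (min_width=12, slack=5)
Line 6: ['banana', 'rock'] (min_width=11, slack=6)
Line 7: ['curtain', 'code'] (min_width=12, slack=5)
Line 8: ['segment', 'one'] (min_width=11, slack=6)
Line 9: ['keyboard', 'plane'] (min_width=14, slack=3)
Line 10: ['this'] (min_width=4, slack=13)

Answer: segment one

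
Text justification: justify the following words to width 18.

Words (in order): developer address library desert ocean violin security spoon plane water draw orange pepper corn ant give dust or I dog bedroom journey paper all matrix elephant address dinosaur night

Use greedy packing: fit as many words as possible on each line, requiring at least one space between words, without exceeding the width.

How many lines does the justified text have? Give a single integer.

Answer: 12

Derivation:
Line 1: ['developer', 'address'] (min_width=17, slack=1)
Line 2: ['library', 'desert'] (min_width=14, slack=4)
Line 3: ['ocean', 'violin'] (min_width=12, slack=6)
Line 4: ['security', 'spoon'] (min_width=14, slack=4)
Line 5: ['plane', 'water', 'draw'] (min_width=16, slack=2)
Line 6: ['orange', 'pepper', 'corn'] (min_width=18, slack=0)
Line 7: ['ant', 'give', 'dust', 'or', 'I'] (min_width=18, slack=0)
Line 8: ['dog', 'bedroom'] (min_width=11, slack=7)
Line 9: ['journey', 'paper', 'all'] (min_width=17, slack=1)
Line 10: ['matrix', 'elephant'] (min_width=15, slack=3)
Line 11: ['address', 'dinosaur'] (min_width=16, slack=2)
Line 12: ['night'] (min_width=5, slack=13)
Total lines: 12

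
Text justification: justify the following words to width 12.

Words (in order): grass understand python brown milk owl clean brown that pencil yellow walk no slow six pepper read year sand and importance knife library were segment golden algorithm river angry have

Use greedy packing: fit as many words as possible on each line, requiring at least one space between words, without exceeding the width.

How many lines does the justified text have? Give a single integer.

Answer: 19

Derivation:
Line 1: ['grass'] (min_width=5, slack=7)
Line 2: ['understand'] (min_width=10, slack=2)
Line 3: ['python', 'brown'] (min_width=12, slack=0)
Line 4: ['milk', 'owl'] (min_width=8, slack=4)
Line 5: ['clean', 'brown'] (min_width=11, slack=1)
Line 6: ['that', 'pencil'] (min_width=11, slack=1)
Line 7: ['yellow', 'walk'] (min_width=11, slack=1)
Line 8: ['no', 'slow', 'six'] (min_width=11, slack=1)
Line 9: ['pepper', 'read'] (min_width=11, slack=1)
Line 10: ['year', 'sand'] (min_width=9, slack=3)
Line 11: ['and'] (min_width=3, slack=9)
Line 12: ['importance'] (min_width=10, slack=2)
Line 13: ['knife'] (min_width=5, slack=7)
Line 14: ['library', 'were'] (min_width=12, slack=0)
Line 15: ['segment'] (min_width=7, slack=5)
Line 16: ['golden'] (min_width=6, slack=6)
Line 17: ['algorithm'] (min_width=9, slack=3)
Line 18: ['river', 'angry'] (min_width=11, slack=1)
Line 19: ['have'] (min_width=4, slack=8)
Total lines: 19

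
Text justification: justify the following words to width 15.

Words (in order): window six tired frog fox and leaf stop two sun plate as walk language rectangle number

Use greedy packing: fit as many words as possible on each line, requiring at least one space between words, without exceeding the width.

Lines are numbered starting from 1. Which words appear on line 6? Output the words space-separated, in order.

Line 1: ['window', 'six'] (min_width=10, slack=5)
Line 2: ['tired', 'frog', 'fox'] (min_width=14, slack=1)
Line 3: ['and', 'leaf', 'stop'] (min_width=13, slack=2)
Line 4: ['two', 'sun', 'plate'] (min_width=13, slack=2)
Line 5: ['as', 'walk'] (min_width=7, slack=8)
Line 6: ['language'] (min_width=8, slack=7)
Line 7: ['rectangle'] (min_width=9, slack=6)
Line 8: ['number'] (min_width=6, slack=9)

Answer: language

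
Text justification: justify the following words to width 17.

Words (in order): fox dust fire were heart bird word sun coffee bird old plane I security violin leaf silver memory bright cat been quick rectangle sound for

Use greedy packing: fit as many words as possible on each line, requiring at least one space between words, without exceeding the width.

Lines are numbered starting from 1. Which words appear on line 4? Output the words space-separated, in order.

Answer: bird old plane I

Derivation:
Line 1: ['fox', 'dust', 'fire'] (min_width=13, slack=4)
Line 2: ['were', 'heart', 'bird'] (min_width=15, slack=2)
Line 3: ['word', 'sun', 'coffee'] (min_width=15, slack=2)
Line 4: ['bird', 'old', 'plane', 'I'] (min_width=16, slack=1)
Line 5: ['security', 'violin'] (min_width=15, slack=2)
Line 6: ['leaf', 'silver'] (min_width=11, slack=6)
Line 7: ['memory', 'bright', 'cat'] (min_width=17, slack=0)
Line 8: ['been', 'quick'] (min_width=10, slack=7)
Line 9: ['rectangle', 'sound'] (min_width=15, slack=2)
Line 10: ['for'] (min_width=3, slack=14)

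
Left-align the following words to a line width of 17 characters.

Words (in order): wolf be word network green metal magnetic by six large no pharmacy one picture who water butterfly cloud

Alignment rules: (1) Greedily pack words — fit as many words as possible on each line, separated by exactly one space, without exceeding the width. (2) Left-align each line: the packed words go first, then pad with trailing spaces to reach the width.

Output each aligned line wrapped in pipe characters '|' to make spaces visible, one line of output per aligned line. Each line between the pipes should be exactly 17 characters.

Answer: |wolf be word     |
|network green    |
|metal magnetic by|
|six large no     |
|pharmacy one     |
|picture who water|
|butterfly cloud  |

Derivation:
Line 1: ['wolf', 'be', 'word'] (min_width=12, slack=5)
Line 2: ['network', 'green'] (min_width=13, slack=4)
Line 3: ['metal', 'magnetic', 'by'] (min_width=17, slack=0)
Line 4: ['six', 'large', 'no'] (min_width=12, slack=5)
Line 5: ['pharmacy', 'one'] (min_width=12, slack=5)
Line 6: ['picture', 'who', 'water'] (min_width=17, slack=0)
Line 7: ['butterfly', 'cloud'] (min_width=15, slack=2)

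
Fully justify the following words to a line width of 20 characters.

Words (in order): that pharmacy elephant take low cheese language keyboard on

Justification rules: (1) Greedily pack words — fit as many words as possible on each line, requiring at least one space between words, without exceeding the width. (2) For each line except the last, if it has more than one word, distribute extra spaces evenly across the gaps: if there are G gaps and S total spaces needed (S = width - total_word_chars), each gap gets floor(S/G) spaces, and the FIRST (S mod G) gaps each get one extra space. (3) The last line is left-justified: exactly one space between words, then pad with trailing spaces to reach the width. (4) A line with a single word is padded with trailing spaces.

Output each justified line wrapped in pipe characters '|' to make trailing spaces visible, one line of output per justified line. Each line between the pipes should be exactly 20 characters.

Line 1: ['that', 'pharmacy'] (min_width=13, slack=7)
Line 2: ['elephant', 'take', 'low'] (min_width=17, slack=3)
Line 3: ['cheese', 'language'] (min_width=15, slack=5)
Line 4: ['keyboard', 'on'] (min_width=11, slack=9)

Answer: |that        pharmacy|
|elephant   take  low|
|cheese      language|
|keyboard on         |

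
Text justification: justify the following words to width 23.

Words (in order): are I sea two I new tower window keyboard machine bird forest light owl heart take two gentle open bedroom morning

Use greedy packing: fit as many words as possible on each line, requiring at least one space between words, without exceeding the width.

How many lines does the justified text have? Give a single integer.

Answer: 6

Derivation:
Line 1: ['are', 'I', 'sea', 'two', 'I', 'new'] (min_width=19, slack=4)
Line 2: ['tower', 'window', 'keyboard'] (min_width=21, slack=2)
Line 3: ['machine', 'bird', 'forest'] (min_width=19, slack=4)
Line 4: ['light', 'owl', 'heart', 'take'] (min_width=20, slack=3)
Line 5: ['two', 'gentle', 'open', 'bedroom'] (min_width=23, slack=0)
Line 6: ['morning'] (min_width=7, slack=16)
Total lines: 6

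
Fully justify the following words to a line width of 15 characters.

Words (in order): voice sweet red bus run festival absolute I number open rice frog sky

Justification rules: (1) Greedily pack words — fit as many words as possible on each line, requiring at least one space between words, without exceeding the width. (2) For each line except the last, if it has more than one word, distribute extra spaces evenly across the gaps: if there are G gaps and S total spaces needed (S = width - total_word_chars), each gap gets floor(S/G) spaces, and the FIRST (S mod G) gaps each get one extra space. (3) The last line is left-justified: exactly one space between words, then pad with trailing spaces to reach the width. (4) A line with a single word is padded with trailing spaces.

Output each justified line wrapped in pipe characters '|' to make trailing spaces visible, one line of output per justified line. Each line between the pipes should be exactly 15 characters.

Answer: |voice sweet red|
|bus         run|
|festival       |
|absolute      I|
|number     open|
|rice frog sky  |

Derivation:
Line 1: ['voice', 'sweet', 'red'] (min_width=15, slack=0)
Line 2: ['bus', 'run'] (min_width=7, slack=8)
Line 3: ['festival'] (min_width=8, slack=7)
Line 4: ['absolute', 'I'] (min_width=10, slack=5)
Line 5: ['number', 'open'] (min_width=11, slack=4)
Line 6: ['rice', 'frog', 'sky'] (min_width=13, slack=2)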